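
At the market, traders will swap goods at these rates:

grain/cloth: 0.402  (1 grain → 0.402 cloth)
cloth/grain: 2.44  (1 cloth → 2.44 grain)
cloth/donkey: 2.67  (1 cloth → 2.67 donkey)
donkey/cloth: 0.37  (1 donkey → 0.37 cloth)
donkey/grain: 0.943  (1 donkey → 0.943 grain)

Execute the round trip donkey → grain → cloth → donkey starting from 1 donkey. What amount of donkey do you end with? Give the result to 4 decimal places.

1 donkey × 0.943 = 0.943 grain
0.943 grain × 0.402 = 0.379086 cloth
0.379086 cloth × 2.67 = 1.01215962 donkey

1.0122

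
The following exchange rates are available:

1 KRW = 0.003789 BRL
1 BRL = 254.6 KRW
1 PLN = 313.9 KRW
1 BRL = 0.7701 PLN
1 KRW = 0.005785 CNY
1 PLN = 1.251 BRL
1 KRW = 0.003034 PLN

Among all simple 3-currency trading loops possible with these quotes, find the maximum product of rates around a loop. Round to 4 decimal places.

0.9663

BRL→KRW→PLN→BRL: 254.6 × 0.003034 × 1.251 = 0.96634
BRL→PLN→KRW→BRL: 0.7701 × 313.9 × 0.003789 = 0.91593
Maximum is BRL→KRW→PLN→BRL at 0.9663; no arbitrage — every cycle loses value.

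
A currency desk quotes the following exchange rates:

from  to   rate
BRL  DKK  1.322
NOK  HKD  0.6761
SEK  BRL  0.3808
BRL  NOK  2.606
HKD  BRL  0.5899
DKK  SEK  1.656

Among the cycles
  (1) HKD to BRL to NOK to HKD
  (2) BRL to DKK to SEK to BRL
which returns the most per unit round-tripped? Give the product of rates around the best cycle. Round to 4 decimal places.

1.0394

(1) 0.5899 × 2.606 × 0.6761 = 1.03935
(2) 1.322 × 1.656 × 0.3808 = 0.83366
Highest is cycle (1) at 1.0394 (>1, arbitrage).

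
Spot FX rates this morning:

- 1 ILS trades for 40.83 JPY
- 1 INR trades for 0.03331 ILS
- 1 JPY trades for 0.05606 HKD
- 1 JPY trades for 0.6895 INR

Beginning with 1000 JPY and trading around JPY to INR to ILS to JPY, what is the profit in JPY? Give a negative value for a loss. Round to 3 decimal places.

-62.247

1000 JPY × 0.6895 = 689.5 INR
689.5 INR × 0.03331 = 22.967245 ILS
22.967245 ILS × 40.83 = 937.75261335 JPY
Net change: 937.75261335 − 1000 = -62.24738665 JPY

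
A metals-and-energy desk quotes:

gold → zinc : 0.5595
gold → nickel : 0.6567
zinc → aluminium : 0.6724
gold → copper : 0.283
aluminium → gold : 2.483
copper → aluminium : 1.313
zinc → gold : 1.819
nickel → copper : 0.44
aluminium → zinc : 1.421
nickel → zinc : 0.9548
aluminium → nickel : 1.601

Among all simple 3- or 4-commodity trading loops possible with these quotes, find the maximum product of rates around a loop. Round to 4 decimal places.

nickel→zinc→gold→nickel: 0.9548 × 1.819 × 0.6567 = 1.14054
nickel→zinc→aluminium→gold→nickel: 0.9548 × 0.6724 × 2.483 × 0.6567 = 1.04685
nickel→zinc→aluminium→nickel: 0.9548 × 0.6724 × 1.601 = 1.02785
copper→aluminium→zinc→gold→copper: 1.313 × 1.421 × 1.819 × 0.283 = 0.96046
nickel→copper→aluminium→gold→nickel: 0.44 × 1.313 × 2.483 × 0.6567 = 0.94202
zinc→aluminium→gold→zinc: 0.6724 × 2.483 × 0.5595 = 0.93412
nickel→copper→aluminium→nickel: 0.44 × 1.313 × 1.601 = 0.92493
copper→aluminium→gold→copper: 1.313 × 2.483 × 0.283 = 0.92263
Maximum is nickel→zinc→gold→nickel at 1.1405; arbitrage exists.

1.1405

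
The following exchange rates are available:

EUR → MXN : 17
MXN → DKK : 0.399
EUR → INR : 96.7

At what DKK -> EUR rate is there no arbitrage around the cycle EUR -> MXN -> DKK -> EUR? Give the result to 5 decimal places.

0.14743

Known legs of the cycle: 17 × 0.399 = 6.783
For no arbitrage the full-cycle product must be 1, so the missing rate is 1 / 6.783 ≈ 0.1474274.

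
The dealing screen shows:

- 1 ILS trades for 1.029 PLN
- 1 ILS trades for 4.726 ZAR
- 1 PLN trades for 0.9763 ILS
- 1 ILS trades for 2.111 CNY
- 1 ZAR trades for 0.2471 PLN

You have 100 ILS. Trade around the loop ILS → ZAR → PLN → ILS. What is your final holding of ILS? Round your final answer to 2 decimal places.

114.01

100 ILS × 4.726 = 472.6 ZAR
472.6 ZAR × 0.2471 = 116.77946 PLN
116.77946 PLN × 0.9763 = 114.011786798 ILS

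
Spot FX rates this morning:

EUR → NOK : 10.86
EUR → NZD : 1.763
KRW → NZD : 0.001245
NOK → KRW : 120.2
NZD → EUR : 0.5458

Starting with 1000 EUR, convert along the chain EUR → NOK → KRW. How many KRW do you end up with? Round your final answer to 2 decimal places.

1000 EUR × 10.86 = 10860 NOK
10860 NOK × 120.2 = 1305372 KRW

1305372.00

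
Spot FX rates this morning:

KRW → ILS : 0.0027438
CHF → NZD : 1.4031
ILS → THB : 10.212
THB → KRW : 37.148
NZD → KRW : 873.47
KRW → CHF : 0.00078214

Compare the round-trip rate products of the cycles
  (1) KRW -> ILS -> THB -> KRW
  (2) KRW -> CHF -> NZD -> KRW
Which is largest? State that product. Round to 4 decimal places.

1.0409

(1) 0.0027438 × 10.212 × 37.148 = 1.04088
(2) 0.00078214 × 1.4031 × 873.47 = 0.95856
Highest is cycle (1) at 1.0409 (>1, arbitrage).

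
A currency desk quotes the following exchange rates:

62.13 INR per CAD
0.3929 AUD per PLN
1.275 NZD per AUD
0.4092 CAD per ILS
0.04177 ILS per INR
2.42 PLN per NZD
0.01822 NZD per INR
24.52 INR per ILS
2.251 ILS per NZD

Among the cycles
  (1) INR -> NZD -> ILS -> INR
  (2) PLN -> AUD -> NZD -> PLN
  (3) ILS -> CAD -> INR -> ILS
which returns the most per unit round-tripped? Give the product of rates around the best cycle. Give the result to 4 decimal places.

1.2123

(1) 0.01822 × 2.251 × 24.52 = 1.00564
(2) 0.3929 × 1.275 × 2.42 = 1.21229
(3) 0.4092 × 62.13 × 0.04177 = 1.06194
Highest is cycle (2) at 1.2123 (>1, arbitrage).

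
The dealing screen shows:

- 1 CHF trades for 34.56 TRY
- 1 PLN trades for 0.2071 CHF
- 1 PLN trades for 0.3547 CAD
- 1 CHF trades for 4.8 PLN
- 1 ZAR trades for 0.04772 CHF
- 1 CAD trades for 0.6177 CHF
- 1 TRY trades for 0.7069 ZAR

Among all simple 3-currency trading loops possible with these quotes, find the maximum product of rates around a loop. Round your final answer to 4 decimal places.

1.1658

TRY→ZAR→CHF→TRY: 0.7069 × 0.04772 × 34.56 = 1.16582
CAD→CHF→PLN→CAD: 0.6177 × 4.8 × 0.3547 = 1.05167
Maximum is TRY→ZAR→CHF→TRY at 1.1658; arbitrage exists.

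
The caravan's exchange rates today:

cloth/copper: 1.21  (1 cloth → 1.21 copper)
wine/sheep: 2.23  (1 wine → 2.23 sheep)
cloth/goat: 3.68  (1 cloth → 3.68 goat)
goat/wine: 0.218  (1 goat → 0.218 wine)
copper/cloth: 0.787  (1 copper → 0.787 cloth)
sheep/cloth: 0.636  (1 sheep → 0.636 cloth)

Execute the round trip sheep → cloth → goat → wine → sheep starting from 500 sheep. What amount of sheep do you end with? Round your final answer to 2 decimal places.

500 sheep × 0.636 = 318 cloth
318 cloth × 3.68 = 1170.24 goat
1170.24 goat × 0.218 = 255.11232 wine
255.11232 wine × 2.23 = 568.9004736 sheep

568.90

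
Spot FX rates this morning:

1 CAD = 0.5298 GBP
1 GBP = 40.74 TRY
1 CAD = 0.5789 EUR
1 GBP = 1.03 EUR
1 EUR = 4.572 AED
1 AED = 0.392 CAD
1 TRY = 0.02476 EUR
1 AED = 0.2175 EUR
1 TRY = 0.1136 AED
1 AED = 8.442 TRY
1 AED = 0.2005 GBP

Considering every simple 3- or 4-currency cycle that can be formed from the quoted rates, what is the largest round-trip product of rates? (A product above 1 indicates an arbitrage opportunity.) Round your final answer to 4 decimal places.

CAD→EUR→AED→CAD: 0.5789 × 4.572 × 0.392 = 1.03752
CAD→GBP→EUR→AED→CAD: 0.5298 × 1.03 × 4.572 × 0.392 = 0.97801
CAD→GBP→TRY→AED→CAD: 0.5298 × 40.74 × 0.1136 × 0.392 = 0.96116
EUR→AED→TRY→EUR: 4.572 × 8.442 × 0.02476 = 0.95566
EUR→AED→GBP→EUR: 4.572 × 0.2005 × 1.03 = 0.94419
TRY→AED→GBP→TRY: 0.1136 × 0.2005 × 40.74 = 0.92793
EUR→AED→GBP→TRY→EUR: 4.572 × 0.2005 × 40.74 × 0.02476 = 0.92468
Maximum is CAD→EUR→AED→CAD at 1.0375; arbitrage exists.

1.0375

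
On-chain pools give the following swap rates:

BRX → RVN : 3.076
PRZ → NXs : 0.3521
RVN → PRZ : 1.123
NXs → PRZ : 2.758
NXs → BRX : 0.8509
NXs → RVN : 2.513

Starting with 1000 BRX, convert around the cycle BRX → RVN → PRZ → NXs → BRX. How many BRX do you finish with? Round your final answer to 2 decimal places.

1000 BRX × 3.076 = 3076 RVN
3076 RVN × 1.123 = 3454.348 PRZ
3454.348 PRZ × 0.3521 = 1216.2759308 NXs
1216.2759308 NXs × 0.8509 = 1034.92918951772 BRX

1034.93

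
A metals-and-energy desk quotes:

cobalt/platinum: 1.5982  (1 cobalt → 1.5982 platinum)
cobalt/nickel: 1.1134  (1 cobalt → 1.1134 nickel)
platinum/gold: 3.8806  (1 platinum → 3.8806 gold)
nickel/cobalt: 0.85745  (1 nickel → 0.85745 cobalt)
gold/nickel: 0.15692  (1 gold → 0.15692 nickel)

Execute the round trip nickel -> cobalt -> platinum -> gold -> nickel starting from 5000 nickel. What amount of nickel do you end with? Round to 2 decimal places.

5000 nickel × 0.85745 = 4287.25 cobalt
4287.25 cobalt × 1.5982 = 6851.88295 platinum
6851.88295 platinum × 3.8806 = 26589.41697577 gold
26589.41697577 gold × 0.15692 = 4172.4113118378284 nickel

4172.41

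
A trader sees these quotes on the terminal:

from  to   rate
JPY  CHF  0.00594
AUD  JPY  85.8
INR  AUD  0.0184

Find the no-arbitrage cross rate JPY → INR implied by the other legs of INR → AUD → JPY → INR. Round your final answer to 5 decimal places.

0.63342

Known legs of the cycle: 0.0184 × 85.8 = 1.57872
For no arbitrage the full-cycle product must be 1, so the missing rate is 1 / 1.57872 ≈ 0.6334245.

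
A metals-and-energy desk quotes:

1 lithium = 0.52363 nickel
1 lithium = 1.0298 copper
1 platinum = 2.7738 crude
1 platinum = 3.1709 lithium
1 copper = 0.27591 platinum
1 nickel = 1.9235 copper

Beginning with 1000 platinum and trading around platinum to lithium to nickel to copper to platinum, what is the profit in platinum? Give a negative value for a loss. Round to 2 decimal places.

1000 platinum × 3.1709 = 3170.9 lithium
3170.9 lithium × 0.52363 = 1660.378367 nickel
1660.378367 nickel × 1.9235 = 3193.7377889245 copper
3193.7377889245 copper × 0.27591 = 881.184193342158795 platinum
Net change: 881.184193342158795 − 1000 = -118.815806657841205 platinum

-118.82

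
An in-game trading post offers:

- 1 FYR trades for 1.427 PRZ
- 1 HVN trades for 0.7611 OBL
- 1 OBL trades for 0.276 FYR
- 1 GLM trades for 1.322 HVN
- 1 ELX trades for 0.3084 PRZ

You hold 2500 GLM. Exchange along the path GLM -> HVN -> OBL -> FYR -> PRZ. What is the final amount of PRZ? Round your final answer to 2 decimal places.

990.71

2500 GLM × 1.322 = 3305 HVN
3305 HVN × 0.7611 = 2515.4355 OBL
2515.4355 OBL × 0.276 = 694.260198 FYR
694.260198 FYR × 1.427 = 990.709302546 PRZ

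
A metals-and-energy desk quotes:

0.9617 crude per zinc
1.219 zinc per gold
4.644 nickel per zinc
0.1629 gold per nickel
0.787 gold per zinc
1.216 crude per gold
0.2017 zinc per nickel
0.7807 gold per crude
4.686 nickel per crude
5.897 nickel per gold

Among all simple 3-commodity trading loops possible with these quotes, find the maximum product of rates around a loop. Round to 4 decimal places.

gold→nickel→zinc→gold: 5.897 × 0.2017 × 0.787 = 0.93608
gold→crude→nickel→gold: 1.216 × 4.686 × 0.1629 = 0.92823
gold→zinc→nickel→gold: 1.219 × 4.644 × 0.1629 = 0.92218
gold→zinc→crude→gold: 1.219 × 0.9617 × 0.7807 = 0.91522
zinc→crude→nickel→zinc: 0.9617 × 4.686 × 0.2017 = 0.90897
Maximum is gold→nickel→zinc→gold at 0.9361; no arbitrage — every cycle loses value.

0.9361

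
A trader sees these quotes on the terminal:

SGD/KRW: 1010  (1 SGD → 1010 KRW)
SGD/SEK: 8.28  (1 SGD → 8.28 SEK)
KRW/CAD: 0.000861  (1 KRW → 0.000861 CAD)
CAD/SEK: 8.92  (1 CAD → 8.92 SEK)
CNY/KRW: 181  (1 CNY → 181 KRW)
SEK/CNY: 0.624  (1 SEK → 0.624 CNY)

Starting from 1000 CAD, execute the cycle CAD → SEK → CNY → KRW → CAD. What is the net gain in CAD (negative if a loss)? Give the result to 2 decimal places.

1000 CAD × 8.92 = 8920 SEK
8920 SEK × 0.624 = 5566.08 CNY
5566.08 CNY × 181 = 1007460.48 KRW
1007460.48 KRW × 0.000861 = 867.42347328 CAD
Net change: 867.42347328 − 1000 = -132.57652672 CAD

-132.58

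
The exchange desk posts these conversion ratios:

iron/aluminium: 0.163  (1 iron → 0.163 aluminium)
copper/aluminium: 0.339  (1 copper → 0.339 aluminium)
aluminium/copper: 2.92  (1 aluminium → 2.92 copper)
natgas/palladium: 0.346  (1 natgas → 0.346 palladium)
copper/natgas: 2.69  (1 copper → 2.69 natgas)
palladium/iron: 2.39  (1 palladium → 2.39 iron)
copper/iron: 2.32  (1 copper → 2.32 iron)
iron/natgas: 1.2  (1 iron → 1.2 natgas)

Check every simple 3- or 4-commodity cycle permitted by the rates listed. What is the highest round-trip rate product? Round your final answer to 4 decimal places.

copper→iron→aluminium→copper: 2.32 × 0.163 × 2.92 = 1.10423
natgas→palladium→iron→natgas: 0.346 × 2.39 × 1.2 = 0.99233
Maximum is copper→iron→aluminium→copper at 1.1042; arbitrage exists.

1.1042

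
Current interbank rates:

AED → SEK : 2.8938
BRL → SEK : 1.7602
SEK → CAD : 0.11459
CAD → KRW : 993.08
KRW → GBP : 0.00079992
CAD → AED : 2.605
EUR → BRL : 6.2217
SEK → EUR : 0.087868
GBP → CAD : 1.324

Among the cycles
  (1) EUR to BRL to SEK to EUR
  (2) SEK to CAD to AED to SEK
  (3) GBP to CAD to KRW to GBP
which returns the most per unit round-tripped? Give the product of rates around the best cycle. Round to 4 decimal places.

(1) 6.2217 × 1.7602 × 0.087868 = 0.96228
(2) 0.11459 × 2.605 × 2.8938 = 0.86382
(3) 1.324 × 993.08 × 0.00079992 = 1.05177
Highest is cycle (3) at 1.0518 (>1, arbitrage).

1.0518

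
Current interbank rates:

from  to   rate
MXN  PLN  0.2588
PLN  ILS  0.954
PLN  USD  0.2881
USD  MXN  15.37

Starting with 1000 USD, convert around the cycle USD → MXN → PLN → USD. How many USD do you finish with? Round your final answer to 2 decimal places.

1145.99

1000 USD × 15.37 = 15370 MXN
15370 MXN × 0.2588 = 3977.756 PLN
3977.756 PLN × 0.2881 = 1145.9915036 USD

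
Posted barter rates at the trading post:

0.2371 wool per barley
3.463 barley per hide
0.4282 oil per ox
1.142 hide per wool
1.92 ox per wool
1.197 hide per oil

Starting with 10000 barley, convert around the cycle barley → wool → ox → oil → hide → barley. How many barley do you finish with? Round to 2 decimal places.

8080.27

10000 barley × 0.2371 = 2371 wool
2371 wool × 1.92 = 4552.32 ox
4552.32 ox × 0.4282 = 1949.303424 oil
1949.303424 oil × 1.197 = 2333.316198528 hide
2333.316198528 hide × 3.463 = 8080.273995502464 barley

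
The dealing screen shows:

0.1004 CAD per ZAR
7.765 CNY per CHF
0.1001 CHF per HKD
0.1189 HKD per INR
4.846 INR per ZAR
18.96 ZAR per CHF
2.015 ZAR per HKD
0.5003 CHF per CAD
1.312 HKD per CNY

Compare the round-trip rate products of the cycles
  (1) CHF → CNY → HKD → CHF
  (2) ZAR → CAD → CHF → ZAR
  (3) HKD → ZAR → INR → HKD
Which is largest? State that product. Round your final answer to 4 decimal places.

(1) 7.765 × 1.312 × 0.1001 = 1.01979
(2) 0.1004 × 0.5003 × 18.96 = 0.95236
(3) 2.015 × 4.846 × 0.1189 = 1.16102
Highest is cycle (3) at 1.1610 (>1, arbitrage).

1.1610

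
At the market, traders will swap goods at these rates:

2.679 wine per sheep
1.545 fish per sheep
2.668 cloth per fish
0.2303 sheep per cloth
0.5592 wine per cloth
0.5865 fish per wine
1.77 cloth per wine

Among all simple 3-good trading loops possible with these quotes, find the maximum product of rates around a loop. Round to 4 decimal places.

1.0920

wine→cloth→sheep→wine: 1.77 × 0.2303 × 2.679 = 1.09204
fish→cloth→sheep→fish: 2.668 × 0.2303 × 1.545 = 0.94931
wine→fish→cloth→wine: 0.5865 × 2.668 × 0.5592 = 0.87503
Maximum is wine→cloth→sheep→wine at 1.0920; arbitrage exists.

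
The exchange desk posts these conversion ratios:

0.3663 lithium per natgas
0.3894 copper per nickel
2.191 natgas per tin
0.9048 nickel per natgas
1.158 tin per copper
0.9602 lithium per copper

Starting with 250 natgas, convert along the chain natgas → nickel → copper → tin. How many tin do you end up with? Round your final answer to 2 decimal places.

102.00

250 natgas × 0.9048 = 226.2 nickel
226.2 nickel × 0.3894 = 88.08228 copper
88.08228 copper × 1.158 = 101.99928024 tin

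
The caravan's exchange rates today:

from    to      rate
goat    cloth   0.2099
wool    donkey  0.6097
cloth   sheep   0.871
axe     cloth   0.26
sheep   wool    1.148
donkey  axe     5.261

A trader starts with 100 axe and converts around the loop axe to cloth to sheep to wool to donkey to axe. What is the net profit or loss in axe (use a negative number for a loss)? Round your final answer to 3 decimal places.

-16.609

100 axe × 0.26 = 26 cloth
26 cloth × 0.871 = 22.646 sheep
22.646 sheep × 1.148 = 25.997608 wool
25.997608 wool × 0.6097 = 15.8507415976 donkey
15.8507415976 donkey × 5.261 = 83.3907515449736 axe
Net change: 83.3907515449736 − 100 = -16.6092484550264 axe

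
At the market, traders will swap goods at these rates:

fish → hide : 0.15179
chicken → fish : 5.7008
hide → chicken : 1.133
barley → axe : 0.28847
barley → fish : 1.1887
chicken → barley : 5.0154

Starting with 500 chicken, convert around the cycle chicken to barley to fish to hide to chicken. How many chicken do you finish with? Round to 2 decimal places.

500 chicken × 5.0154 = 2507.7 barley
2507.7 barley × 1.1887 = 2980.90299 fish
2980.90299 fish × 0.15179 = 452.4712648521 hide
452.4712648521 hide × 1.133 = 512.6499430774293 chicken

512.65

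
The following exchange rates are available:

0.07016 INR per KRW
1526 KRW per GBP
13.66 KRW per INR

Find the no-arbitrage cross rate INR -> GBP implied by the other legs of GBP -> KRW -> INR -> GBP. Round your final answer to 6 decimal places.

0.009340

Known legs of the cycle: 1526 × 0.07016 = 107.06416
For no arbitrage the full-cycle product must be 1, so the missing rate is 1 / 107.06416 ≈ 0.00934019.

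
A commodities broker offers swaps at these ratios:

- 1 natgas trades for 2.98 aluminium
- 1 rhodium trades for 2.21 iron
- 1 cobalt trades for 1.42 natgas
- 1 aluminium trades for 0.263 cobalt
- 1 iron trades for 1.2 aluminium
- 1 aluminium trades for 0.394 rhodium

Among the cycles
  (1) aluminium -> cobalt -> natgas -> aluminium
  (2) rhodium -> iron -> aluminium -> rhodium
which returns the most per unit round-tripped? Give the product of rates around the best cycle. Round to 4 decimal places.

(1) 0.263 × 1.42 × 2.98 = 1.11291
(2) 2.21 × 1.2 × 0.394 = 1.04489
Highest is cycle (1) at 1.1129 (>1, arbitrage).

1.1129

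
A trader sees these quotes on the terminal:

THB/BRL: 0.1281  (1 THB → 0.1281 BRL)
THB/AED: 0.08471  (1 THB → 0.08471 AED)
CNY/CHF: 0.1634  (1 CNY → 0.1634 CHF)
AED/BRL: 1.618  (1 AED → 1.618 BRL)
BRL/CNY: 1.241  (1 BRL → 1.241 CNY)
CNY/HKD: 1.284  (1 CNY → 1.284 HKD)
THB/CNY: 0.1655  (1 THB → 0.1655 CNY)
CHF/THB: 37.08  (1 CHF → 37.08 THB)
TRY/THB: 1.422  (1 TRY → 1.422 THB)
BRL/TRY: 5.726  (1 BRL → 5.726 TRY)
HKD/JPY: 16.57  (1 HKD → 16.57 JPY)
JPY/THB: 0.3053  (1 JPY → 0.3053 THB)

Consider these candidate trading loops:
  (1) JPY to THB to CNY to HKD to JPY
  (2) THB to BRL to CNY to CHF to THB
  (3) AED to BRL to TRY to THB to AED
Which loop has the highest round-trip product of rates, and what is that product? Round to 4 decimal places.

1.1160

(1) 0.3053 × 0.1655 × 1.284 × 16.57 = 1.07501
(2) 0.1281 × 1.241 × 0.1634 × 37.08 = 0.96319
(3) 1.618 × 5.726 × 1.422 × 0.08471 = 1.11600
Highest is cycle (3) at 1.1160 (>1, arbitrage).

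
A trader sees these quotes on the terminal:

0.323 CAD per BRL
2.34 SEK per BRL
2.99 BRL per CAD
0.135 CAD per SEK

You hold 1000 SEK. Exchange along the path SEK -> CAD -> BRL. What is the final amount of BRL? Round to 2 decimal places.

403.65

1000 SEK × 0.135 = 135 CAD
135 CAD × 2.99 = 403.65 BRL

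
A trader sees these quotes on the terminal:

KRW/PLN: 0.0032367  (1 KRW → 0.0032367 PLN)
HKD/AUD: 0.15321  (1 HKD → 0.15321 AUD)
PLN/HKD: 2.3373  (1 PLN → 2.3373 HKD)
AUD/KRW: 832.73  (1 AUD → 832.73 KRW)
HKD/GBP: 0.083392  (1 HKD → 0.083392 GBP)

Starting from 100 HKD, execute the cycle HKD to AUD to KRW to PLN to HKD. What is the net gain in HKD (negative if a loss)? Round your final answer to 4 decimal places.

-3.4820

100 HKD × 0.15321 = 15.321 AUD
15.321 AUD × 832.73 = 12758.25633 KRW
12758.25633 KRW × 0.0032367 = 41.294648263311 PLN
41.294648263311 PLN × 2.3373 = 96.5179813858368003 HKD
Net change: 96.5179813858368003 − 100 = -3.4820186141631997 HKD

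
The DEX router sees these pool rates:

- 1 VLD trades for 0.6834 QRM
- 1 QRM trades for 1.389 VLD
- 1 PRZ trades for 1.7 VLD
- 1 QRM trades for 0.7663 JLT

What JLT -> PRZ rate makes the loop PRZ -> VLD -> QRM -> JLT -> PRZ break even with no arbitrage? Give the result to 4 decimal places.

Known legs of the cycle: 1.7 × 0.6834 × 0.7663 = 0.890272014
For no arbitrage the full-cycle product must be 1, so the missing rate is 1 / 0.890272014 ≈ 1.123252.

1.1233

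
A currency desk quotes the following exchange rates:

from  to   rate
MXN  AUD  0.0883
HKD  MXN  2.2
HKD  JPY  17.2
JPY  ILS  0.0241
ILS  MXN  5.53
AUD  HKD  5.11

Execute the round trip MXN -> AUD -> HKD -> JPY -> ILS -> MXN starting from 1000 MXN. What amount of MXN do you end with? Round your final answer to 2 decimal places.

1000 MXN × 0.0883 = 88.3 AUD
88.3 AUD × 5.11 = 451.213 HKD
451.213 HKD × 17.2 = 7760.8636 JPY
7760.8636 JPY × 0.0241 = 187.03681276 ILS
187.03681276 ILS × 5.53 = 1034.3135745628 MXN

1034.31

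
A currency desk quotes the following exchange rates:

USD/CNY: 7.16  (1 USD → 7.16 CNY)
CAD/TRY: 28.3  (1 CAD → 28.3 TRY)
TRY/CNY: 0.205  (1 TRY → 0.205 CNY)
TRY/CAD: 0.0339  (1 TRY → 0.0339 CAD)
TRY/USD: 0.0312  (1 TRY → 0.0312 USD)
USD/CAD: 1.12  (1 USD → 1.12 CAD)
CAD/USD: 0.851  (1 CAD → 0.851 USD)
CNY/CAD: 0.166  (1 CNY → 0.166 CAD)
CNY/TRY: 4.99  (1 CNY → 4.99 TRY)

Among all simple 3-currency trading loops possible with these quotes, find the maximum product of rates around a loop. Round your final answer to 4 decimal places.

1.1147

CNY→TRY→USD→CNY: 4.99 × 0.0312 × 7.16 = 1.11473
CNY→CAD→USD→CNY: 0.166 × 0.851 × 7.16 = 1.01146
CAD→TRY→USD→CAD: 28.3 × 0.0312 × 1.12 = 0.98892
CNY→CAD→TRY→CNY: 0.166 × 28.3 × 0.205 = 0.96305
Maximum is CNY→TRY→USD→CNY at 1.1147; arbitrage exists.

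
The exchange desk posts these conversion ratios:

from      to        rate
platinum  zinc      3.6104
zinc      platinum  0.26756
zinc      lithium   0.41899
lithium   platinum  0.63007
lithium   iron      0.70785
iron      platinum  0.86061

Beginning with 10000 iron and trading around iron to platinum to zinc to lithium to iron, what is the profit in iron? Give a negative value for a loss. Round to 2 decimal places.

-784.76

10000 iron × 0.86061 = 8606.1 platinum
8606.1 platinum × 3.6104 = 31071.46344 zinc
31071.46344 zinc × 0.41899 = 13018.6324667256 lithium
13018.6324667256 lithium × 0.70785 = 9215.23899157171596 iron
Net change: 9215.23899157171596 − 10000 = -784.76100842828404 iron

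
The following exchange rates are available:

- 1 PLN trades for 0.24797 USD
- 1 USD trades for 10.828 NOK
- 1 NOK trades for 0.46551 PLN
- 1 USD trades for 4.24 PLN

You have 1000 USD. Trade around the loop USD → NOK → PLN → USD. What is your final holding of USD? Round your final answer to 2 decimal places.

1000 USD × 10.828 = 10828 NOK
10828 NOK × 0.46551 = 5040.54228 PLN
5040.54228 PLN × 0.24797 = 1249.9032691716 USD

1249.90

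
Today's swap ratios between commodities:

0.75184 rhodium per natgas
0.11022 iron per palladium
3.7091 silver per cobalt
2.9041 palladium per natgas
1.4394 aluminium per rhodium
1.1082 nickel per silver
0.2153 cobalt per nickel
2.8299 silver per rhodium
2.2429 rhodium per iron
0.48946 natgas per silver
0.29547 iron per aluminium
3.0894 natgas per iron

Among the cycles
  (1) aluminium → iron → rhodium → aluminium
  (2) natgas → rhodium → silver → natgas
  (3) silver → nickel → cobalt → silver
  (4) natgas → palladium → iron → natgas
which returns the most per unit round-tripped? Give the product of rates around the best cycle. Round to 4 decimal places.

1.0414

(1) 0.29547 × 2.2429 × 1.4394 = 0.95390
(2) 0.75184 × 2.8299 × 0.48946 = 1.04139
(3) 1.1082 × 0.2153 × 3.7091 = 0.88497
(4) 2.9041 × 0.11022 × 3.0894 = 0.98889
Highest is cycle (2) at 1.0414 (>1, arbitrage).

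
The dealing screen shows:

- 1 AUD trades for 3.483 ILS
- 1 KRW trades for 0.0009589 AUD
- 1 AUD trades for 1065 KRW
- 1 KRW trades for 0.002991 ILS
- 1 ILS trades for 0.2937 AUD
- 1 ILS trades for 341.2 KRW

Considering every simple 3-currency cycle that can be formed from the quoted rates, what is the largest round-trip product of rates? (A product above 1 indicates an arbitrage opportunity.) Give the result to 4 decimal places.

ILS→KRW→AUD→ILS: 341.2 × 0.0009589 × 3.483 = 1.13956
ILS→AUD→KRW→ILS: 0.2937 × 1065 × 0.002991 = 0.93556
Maximum is ILS→KRW→AUD→ILS at 1.1396; arbitrage exists.

1.1396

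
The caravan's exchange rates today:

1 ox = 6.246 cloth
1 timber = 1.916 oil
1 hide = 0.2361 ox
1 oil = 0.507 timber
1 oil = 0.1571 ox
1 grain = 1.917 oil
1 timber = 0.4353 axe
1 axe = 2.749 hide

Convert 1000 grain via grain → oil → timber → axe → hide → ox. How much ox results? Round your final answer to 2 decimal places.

274.59

1000 grain × 1.917 = 1917 oil
1917 oil × 0.507 = 971.919 timber
971.919 timber × 0.4353 = 423.0763407 axe
423.0763407 axe × 2.749 = 1163.0368605843 hide
1163.0368605843 hide × 0.2361 = 274.59300278395323 ox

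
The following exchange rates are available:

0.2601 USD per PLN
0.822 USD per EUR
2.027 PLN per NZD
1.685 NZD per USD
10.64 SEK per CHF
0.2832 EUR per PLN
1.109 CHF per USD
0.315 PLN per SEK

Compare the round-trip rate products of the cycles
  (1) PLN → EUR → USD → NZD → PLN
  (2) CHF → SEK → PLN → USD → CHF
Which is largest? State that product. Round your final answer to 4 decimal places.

(1) 0.2832 × 0.822 × 1.685 × 2.027 = 0.79509
(2) 10.64 × 0.315 × 0.2601 × 1.109 = 0.96677
Highest is cycle (2) at 0.9668 (≤1, no arbitrage).

0.9668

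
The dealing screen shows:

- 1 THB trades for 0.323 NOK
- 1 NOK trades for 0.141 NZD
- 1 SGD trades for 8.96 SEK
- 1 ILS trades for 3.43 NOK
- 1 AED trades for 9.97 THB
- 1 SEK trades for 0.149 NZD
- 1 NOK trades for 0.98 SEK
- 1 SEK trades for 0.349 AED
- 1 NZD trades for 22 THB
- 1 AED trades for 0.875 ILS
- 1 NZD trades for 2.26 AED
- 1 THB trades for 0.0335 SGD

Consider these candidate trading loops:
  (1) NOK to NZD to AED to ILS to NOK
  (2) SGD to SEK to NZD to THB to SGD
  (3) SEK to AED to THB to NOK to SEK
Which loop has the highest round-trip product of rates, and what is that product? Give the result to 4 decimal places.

(1) 0.141 × 2.26 × 0.875 × 3.43 = 0.95638
(2) 8.96 × 0.149 × 22 × 0.0335 = 0.98392
(3) 0.349 × 9.97 × 0.323 × 0.98 = 1.10141
Highest is cycle (3) at 1.1014 (>1, arbitrage).

1.1014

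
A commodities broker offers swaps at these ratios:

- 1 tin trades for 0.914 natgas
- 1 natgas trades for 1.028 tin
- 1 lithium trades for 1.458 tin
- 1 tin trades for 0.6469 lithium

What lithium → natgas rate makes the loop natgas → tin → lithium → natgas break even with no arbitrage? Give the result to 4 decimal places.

1.5037

Known legs of the cycle: 1.028 × 0.6469 = 0.6650132
For no arbitrage the full-cycle product must be 1, so the missing rate is 1 / 0.6650132 ≈ 1.503730.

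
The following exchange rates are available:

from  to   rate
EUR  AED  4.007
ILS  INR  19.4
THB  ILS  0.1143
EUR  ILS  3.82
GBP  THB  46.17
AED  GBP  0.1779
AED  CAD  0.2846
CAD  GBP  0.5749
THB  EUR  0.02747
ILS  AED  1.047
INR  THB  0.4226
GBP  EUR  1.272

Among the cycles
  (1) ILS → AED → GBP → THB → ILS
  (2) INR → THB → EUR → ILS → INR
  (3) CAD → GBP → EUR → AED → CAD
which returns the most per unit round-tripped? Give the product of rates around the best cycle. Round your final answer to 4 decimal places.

(1) 1.047 × 0.1779 × 46.17 × 0.1143 = 0.98294
(2) 0.4226 × 0.02747 × 3.82 × 19.4 = 0.86031
(3) 0.5749 × 1.272 × 4.007 × 0.2846 = 0.83394
Highest is cycle (1) at 0.9829 (≤1, no arbitrage).

0.9829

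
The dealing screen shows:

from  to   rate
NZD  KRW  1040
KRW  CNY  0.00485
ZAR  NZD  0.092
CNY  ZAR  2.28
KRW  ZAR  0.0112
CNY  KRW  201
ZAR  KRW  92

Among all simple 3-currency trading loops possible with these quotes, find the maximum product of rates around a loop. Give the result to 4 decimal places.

1.0716

KRW→ZAR→NZD→KRW: 0.0112 × 0.092 × 1040 = 1.07162
KRW→CNY→ZAR→KRW: 0.00485 × 2.28 × 92 = 1.01734
Maximum is KRW→ZAR→NZD→KRW at 1.0716; arbitrage exists.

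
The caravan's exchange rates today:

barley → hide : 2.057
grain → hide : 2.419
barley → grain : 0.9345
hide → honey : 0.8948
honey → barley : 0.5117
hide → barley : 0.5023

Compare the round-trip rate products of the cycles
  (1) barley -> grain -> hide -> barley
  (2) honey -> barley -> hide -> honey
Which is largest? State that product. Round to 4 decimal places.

1.1355

(1) 0.9345 × 2.419 × 0.5023 = 1.13548
(2) 0.5117 × 2.057 × 0.8948 = 0.94184
Highest is cycle (1) at 1.1355 (>1, arbitrage).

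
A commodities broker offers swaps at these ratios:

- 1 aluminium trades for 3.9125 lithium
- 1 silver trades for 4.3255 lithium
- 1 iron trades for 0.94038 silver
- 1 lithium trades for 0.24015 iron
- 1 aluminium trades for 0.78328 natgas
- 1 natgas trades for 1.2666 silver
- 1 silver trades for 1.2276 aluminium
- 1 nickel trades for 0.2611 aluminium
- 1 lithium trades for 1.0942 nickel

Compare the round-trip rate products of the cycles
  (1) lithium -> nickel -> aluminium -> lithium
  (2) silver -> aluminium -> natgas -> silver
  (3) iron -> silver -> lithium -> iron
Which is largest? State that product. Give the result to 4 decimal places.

(1) 1.0942 × 0.2611 × 3.9125 = 1.11778
(2) 1.2276 × 0.78328 × 1.2666 = 1.21790
(3) 0.94038 × 4.3255 × 0.24015 = 0.97684
Highest is cycle (2) at 1.2179 (>1, arbitrage).

1.2179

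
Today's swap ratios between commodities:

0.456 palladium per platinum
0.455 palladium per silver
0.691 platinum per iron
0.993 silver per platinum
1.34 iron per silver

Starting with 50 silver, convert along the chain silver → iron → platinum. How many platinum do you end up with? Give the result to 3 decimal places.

46.297

50 silver × 1.34 = 67 iron
67 iron × 0.691 = 46.297 platinum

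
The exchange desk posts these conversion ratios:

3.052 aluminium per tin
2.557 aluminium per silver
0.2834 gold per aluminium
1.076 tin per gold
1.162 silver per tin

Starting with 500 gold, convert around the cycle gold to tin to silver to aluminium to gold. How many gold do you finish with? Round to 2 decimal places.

500 gold × 1.076 = 538 tin
538 tin × 1.162 = 625.156 silver
625.156 silver × 2.557 = 1598.523892 aluminium
1598.523892 aluminium × 0.2834 = 453.0216709928 gold

453.02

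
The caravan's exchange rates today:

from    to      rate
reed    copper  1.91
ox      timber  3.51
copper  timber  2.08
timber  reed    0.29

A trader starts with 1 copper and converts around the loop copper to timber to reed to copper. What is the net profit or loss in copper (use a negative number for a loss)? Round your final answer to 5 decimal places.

0.15211

1 copper × 2.08 = 2.08 timber
2.08 timber × 0.29 = 0.6032 reed
0.6032 reed × 1.91 = 1.152112 copper
Net change: 1.152112 − 1 = 0.152112 copper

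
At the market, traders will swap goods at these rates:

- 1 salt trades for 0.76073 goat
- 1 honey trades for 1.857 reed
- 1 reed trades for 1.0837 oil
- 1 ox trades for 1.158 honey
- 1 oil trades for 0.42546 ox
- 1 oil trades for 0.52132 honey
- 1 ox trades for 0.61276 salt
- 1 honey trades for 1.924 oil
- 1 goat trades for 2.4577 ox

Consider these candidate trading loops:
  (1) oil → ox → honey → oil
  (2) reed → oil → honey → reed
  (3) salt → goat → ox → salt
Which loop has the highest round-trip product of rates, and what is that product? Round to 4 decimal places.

(1) 0.42546 × 1.158 × 1.924 = 0.94792
(2) 1.0837 × 0.52132 × 1.857 = 1.04912
(3) 0.76073 × 2.4577 × 0.61276 = 1.14564
Highest is cycle (3) at 1.1456 (>1, arbitrage).

1.1456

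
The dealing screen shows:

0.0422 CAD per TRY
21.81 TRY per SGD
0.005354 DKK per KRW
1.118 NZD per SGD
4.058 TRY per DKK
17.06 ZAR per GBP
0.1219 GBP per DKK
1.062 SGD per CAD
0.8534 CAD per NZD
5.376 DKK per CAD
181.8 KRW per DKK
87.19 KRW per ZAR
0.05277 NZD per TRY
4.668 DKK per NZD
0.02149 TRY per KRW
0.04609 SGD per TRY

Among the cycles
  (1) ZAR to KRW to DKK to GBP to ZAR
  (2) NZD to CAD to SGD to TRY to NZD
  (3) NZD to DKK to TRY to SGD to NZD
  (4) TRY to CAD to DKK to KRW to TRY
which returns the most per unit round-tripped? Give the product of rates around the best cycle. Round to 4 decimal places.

1.0431

(1) 87.19 × 0.005354 × 0.1219 × 17.06 = 0.97080
(2) 0.8534 × 1.062 × 21.81 × 0.05277 = 1.04309
(3) 4.668 × 4.058 × 0.04609 × 1.118 = 0.97609
(4) 0.0422 × 5.376 × 181.8 × 0.02149 = 0.88634
Highest is cycle (2) at 1.0431 (>1, arbitrage).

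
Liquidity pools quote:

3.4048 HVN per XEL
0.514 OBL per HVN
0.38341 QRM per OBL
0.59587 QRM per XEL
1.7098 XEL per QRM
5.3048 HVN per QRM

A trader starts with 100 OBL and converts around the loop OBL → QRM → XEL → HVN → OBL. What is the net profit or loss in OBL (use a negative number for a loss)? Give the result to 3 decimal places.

14.726

100 OBL × 0.38341 = 38.341 QRM
38.341 QRM × 1.7098 = 65.5554418 XEL
65.5554418 XEL × 3.4048 = 223.20316824064 HVN
223.20316824064 HVN × 0.514 = 114.72642847568896 OBL
Net change: 114.72642847568896 − 100 = 14.72642847568896 OBL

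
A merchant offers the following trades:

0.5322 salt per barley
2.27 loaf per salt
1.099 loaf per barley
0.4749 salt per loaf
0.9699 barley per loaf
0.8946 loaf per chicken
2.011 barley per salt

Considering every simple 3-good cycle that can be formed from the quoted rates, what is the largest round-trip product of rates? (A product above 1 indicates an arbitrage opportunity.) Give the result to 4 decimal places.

barley→salt→loaf→barley: 0.5322 × 2.27 × 0.9699 = 1.17173
barley→loaf→salt→barley: 1.099 × 0.4749 × 2.011 = 1.04957
Maximum is barley→salt→loaf→barley at 1.1717; arbitrage exists.

1.1717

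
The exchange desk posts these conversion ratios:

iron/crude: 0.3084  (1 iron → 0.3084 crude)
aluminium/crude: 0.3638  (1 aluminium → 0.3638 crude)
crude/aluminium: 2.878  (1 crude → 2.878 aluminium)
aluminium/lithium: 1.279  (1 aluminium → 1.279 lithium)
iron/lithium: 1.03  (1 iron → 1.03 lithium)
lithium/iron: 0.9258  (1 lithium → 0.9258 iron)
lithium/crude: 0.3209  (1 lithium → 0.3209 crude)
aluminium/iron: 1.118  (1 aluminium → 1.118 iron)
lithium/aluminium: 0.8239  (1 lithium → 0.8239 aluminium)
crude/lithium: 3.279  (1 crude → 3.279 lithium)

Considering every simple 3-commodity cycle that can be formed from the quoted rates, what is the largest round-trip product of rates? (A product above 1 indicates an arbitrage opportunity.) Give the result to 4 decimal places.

1.1812

crude→aluminium→lithium→crude: 2.878 × 1.279 × 0.3209 = 1.18122
iron→crude→aluminium→iron: 0.3084 × 2.878 × 1.118 = 0.99231
crude→lithium→aluminium→crude: 3.279 × 0.8239 × 0.3638 = 0.98283
iron→lithium→aluminium→iron: 1.03 × 0.8239 × 1.118 = 0.94875
iron→crude→lithium→iron: 0.3084 × 3.279 × 0.9258 = 0.93621
Maximum is crude→aluminium→lithium→crude at 1.1812; arbitrage exists.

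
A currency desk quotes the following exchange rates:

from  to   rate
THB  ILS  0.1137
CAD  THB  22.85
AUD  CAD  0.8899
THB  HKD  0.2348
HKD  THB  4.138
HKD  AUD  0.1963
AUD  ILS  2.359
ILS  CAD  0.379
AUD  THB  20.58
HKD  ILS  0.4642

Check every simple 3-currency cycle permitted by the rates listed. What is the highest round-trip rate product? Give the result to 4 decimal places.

THB→ILS→CAD→THB: 0.1137 × 0.379 × 22.85 = 0.98466
THB→HKD→AUD→THB: 0.2348 × 0.1963 × 20.58 = 0.94856
Maximum is THB→ILS→CAD→THB at 0.9847; no arbitrage — every cycle loses value.

0.9847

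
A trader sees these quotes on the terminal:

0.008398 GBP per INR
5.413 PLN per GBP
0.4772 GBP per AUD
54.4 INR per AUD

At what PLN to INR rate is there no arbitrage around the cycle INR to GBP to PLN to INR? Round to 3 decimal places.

21.998

Known legs of the cycle: 0.008398 × 5.413 = 0.045458374
For no arbitrage the full-cycle product must be 1, so the missing rate is 1 / 0.045458374 ≈ 21.99815.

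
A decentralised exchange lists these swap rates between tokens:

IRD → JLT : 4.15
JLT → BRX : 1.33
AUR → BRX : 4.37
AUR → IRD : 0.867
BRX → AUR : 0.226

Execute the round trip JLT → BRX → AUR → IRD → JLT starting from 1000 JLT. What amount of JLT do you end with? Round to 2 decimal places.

1081.50

1000 JLT × 1.33 = 1330 BRX
1330 BRX × 0.226 = 300.58 AUR
300.58 AUR × 0.867 = 260.60286 IRD
260.60286 IRD × 4.15 = 1081.501869 JLT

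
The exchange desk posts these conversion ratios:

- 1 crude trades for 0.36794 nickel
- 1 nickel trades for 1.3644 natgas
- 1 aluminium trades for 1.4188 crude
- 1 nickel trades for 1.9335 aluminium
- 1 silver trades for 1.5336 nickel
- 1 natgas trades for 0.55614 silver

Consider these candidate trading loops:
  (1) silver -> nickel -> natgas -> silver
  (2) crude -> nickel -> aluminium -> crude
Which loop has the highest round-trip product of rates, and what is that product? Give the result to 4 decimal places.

1.1637

(1) 1.5336 × 1.3644 × 0.55614 = 1.16369
(2) 0.36794 × 1.9335 × 1.4188 = 1.00935
Highest is cycle (1) at 1.1637 (>1, arbitrage).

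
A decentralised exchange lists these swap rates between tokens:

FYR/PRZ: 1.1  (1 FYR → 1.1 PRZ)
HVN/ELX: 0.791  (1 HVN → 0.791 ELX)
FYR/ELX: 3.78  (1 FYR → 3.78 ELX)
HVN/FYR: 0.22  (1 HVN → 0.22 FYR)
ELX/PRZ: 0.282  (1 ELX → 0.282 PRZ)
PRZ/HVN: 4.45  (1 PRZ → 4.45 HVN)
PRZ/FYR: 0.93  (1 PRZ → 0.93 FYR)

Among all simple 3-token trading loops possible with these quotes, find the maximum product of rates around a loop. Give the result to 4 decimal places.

1.0769

HVN→FYR→PRZ→HVN: 0.22 × 1.1 × 4.45 = 1.07690
ELX→PRZ→HVN→ELX: 0.282 × 4.45 × 0.791 = 0.99263
ELX→PRZ→FYR→ELX: 0.282 × 0.93 × 3.78 = 0.99134
Maximum is HVN→FYR→PRZ→HVN at 1.0769; arbitrage exists.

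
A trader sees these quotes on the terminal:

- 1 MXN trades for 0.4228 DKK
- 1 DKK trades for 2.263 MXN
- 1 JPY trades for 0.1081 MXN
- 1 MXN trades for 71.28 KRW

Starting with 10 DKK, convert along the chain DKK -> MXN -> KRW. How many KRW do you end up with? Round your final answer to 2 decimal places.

10 DKK × 2.263 = 22.63 MXN
22.63 MXN × 71.28 = 1613.0664 KRW

1613.07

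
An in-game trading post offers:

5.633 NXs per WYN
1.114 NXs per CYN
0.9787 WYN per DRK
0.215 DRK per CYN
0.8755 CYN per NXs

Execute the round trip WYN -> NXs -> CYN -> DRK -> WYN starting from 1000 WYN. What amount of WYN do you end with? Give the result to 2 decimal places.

1000 WYN × 5.633 = 5633 NXs
5633 NXs × 0.8755 = 4931.6915 CYN
4931.6915 CYN × 0.215 = 1060.3136725 DRK
1060.3136725 DRK × 0.9787 = 1037.72899127575 WYN

1037.73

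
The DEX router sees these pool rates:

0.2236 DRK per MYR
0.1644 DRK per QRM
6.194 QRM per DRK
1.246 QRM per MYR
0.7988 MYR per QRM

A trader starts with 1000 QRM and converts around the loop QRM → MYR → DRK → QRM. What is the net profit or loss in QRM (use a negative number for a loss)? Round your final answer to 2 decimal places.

1000 QRM × 0.7988 = 798.8 MYR
798.8 MYR × 0.2236 = 178.61168 DRK
178.61168 DRK × 6.194 = 1106.32074592 QRM
Net change: 1106.32074592 − 1000 = 106.32074592 QRM

106.32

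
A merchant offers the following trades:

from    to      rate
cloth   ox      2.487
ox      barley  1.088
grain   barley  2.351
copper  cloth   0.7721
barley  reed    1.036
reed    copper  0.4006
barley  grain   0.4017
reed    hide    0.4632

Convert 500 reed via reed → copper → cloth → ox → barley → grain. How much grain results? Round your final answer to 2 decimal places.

168.10

500 reed × 0.4006 = 200.3 copper
200.3 copper × 0.7721 = 154.65163 cloth
154.65163 cloth × 2.487 = 384.61860381 ox
384.61860381 ox × 1.088 = 418.46504094528 barley
418.46504094528 barley × 0.4017 = 168.097406947718976 grain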